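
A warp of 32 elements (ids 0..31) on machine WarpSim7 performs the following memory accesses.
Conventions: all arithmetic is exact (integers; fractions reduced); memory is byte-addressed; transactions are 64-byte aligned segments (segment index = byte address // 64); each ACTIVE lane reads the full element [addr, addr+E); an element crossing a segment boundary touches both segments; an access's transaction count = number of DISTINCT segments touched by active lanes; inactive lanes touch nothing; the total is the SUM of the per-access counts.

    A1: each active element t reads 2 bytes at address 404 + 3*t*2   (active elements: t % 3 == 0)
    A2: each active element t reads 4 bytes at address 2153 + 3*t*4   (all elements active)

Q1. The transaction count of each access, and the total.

A1: 4 transactions
A2: 7 transactions

Answer: 4,7; total 11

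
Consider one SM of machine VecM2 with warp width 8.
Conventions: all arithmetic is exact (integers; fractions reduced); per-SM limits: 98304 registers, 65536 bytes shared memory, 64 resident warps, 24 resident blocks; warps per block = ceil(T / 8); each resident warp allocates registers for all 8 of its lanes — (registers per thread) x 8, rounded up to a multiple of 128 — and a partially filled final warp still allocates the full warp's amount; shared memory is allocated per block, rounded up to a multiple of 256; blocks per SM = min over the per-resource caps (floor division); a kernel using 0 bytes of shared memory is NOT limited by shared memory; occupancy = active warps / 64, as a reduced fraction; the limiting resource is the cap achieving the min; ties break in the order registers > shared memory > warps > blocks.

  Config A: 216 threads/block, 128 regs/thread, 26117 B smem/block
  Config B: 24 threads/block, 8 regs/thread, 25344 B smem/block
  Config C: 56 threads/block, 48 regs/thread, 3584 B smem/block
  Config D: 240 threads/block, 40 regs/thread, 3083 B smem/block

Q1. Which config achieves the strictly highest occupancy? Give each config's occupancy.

occupancies: A 27/32, B 3/32, C 63/64, D 15/16

Answer: C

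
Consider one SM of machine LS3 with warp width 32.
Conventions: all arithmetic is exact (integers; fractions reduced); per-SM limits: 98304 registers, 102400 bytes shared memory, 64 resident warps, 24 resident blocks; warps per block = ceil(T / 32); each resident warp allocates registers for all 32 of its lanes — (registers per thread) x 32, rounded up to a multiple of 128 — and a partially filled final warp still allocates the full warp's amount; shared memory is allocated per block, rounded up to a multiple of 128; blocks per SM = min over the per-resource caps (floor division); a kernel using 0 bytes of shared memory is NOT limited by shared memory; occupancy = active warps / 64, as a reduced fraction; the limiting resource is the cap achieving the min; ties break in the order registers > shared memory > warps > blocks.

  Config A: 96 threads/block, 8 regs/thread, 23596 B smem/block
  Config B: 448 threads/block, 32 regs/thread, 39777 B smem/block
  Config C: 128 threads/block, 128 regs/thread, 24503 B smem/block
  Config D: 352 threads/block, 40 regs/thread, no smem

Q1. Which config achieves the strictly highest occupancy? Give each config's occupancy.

occupancies: A 3/16, B 7/16, C 1/4, D 55/64

Answer: D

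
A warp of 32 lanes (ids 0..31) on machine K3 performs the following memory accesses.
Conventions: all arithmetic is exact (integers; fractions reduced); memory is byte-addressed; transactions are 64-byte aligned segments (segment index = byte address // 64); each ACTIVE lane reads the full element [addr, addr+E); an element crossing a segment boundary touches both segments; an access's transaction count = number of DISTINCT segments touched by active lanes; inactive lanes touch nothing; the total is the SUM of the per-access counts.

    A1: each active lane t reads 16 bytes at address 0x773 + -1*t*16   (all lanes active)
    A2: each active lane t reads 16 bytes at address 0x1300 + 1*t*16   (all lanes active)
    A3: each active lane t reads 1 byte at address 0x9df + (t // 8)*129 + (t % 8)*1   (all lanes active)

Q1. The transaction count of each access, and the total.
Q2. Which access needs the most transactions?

A1: 9 transactions
A2: 8 transactions
A3: 4 transactions

Answer: 9,8,4; total 21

Answer: A1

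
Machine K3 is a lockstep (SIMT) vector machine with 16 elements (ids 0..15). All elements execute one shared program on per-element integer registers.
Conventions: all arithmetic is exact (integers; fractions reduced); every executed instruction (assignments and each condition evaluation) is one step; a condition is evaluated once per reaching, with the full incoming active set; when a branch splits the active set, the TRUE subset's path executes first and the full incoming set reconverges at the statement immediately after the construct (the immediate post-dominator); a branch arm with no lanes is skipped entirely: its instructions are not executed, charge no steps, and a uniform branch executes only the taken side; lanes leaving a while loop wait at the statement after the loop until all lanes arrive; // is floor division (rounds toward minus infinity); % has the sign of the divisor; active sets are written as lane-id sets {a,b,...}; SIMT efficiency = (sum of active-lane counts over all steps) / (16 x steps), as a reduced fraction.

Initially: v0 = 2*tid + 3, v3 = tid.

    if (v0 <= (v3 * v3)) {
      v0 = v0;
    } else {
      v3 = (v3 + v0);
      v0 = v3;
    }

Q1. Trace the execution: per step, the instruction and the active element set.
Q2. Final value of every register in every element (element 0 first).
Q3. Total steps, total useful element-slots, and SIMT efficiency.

step 0: eval (v0 <= (v3 * v3))       {0,1,2,3,4,5,6,7,8,9,10,11,12,13,14,15}
step 1: v0 <- v0                     {3,4,5,6,7,8,9,10,11,12,13,14,15}
step 2: v3 <- (v3 + v0)              {0,1,2}
step 3: v0 <- v3                     {0,1,2}

Answer: 4 steps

v0: 3,6,9,9,11,13,15,17,19,21,23,25,27,29,31,33
v3: 3,6,9,3,4,5,6,7,8,9,10,11,12,13,14,15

steps = 4; useful = 35; efficiency = 35/64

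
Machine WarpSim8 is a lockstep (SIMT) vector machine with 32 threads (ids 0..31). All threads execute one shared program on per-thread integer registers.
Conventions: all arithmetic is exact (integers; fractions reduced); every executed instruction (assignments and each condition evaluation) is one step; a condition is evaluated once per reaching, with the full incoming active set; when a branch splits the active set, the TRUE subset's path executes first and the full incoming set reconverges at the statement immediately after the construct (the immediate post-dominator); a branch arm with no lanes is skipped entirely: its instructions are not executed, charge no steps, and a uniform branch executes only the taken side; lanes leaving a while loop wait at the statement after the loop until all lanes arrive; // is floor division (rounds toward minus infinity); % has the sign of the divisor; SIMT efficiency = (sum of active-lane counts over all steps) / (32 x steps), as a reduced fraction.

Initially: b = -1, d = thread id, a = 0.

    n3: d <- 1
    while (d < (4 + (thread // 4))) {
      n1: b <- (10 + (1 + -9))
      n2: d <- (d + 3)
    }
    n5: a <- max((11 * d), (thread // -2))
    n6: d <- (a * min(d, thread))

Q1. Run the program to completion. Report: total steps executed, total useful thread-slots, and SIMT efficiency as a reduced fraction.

Answer: 16 steps, 368 useful, 23/32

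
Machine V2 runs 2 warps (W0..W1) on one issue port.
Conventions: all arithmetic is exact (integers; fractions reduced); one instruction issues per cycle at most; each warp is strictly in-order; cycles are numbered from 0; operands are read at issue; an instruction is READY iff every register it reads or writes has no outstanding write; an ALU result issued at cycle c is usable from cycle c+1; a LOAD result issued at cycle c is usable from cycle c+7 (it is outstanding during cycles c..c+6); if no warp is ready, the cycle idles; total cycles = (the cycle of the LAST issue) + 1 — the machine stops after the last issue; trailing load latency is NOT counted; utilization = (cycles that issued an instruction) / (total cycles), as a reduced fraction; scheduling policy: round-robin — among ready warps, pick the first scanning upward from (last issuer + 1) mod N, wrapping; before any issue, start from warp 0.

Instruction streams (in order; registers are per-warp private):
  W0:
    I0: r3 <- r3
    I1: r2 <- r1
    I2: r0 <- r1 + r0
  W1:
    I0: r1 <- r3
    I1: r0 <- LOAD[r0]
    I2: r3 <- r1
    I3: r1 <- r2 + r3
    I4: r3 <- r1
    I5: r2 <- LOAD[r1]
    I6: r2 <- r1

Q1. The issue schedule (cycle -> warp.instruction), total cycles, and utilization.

cycle 0: W0.I0
cycle 1: W1.I0
cycle 2: W0.I1
cycle 3: W1.I1
cycle 4: W0.I2
cycle 5: W1.I2
cycle 6: W1.I3
cycle 7: W1.I4
cycle 8: W1.I5
cycle 9: idle
cycle 10: idle
cycle 11: idle
cycle 12: idle
cycle 13: idle
cycle 14: idle
cycle 15: W1.I6

Answer: 16 cycles, utilization 5/8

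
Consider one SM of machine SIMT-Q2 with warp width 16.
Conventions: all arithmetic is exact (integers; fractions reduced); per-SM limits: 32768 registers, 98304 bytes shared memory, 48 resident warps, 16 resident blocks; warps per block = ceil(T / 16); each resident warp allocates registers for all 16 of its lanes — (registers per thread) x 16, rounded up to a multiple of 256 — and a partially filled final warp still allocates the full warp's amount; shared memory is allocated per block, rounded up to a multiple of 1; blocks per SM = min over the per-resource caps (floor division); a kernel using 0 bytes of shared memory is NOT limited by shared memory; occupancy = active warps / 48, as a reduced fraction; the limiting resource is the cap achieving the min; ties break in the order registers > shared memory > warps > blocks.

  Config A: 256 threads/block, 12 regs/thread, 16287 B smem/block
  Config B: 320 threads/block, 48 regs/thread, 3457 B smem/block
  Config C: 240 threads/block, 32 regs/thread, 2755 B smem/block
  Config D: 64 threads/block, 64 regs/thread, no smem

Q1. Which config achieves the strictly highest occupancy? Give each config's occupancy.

occupancies: A 1, B 5/6, C 15/16, D 2/3

Answer: A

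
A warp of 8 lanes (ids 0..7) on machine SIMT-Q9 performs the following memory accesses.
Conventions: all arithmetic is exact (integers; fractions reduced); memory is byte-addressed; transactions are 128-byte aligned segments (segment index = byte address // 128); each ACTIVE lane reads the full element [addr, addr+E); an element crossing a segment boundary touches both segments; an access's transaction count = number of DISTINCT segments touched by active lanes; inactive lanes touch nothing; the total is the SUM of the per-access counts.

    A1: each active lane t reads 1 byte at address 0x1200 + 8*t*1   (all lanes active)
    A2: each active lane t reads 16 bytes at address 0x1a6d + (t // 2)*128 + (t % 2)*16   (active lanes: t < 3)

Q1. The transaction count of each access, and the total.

A1: 1 transaction
A2: 2 transactions

Answer: 1,2; total 3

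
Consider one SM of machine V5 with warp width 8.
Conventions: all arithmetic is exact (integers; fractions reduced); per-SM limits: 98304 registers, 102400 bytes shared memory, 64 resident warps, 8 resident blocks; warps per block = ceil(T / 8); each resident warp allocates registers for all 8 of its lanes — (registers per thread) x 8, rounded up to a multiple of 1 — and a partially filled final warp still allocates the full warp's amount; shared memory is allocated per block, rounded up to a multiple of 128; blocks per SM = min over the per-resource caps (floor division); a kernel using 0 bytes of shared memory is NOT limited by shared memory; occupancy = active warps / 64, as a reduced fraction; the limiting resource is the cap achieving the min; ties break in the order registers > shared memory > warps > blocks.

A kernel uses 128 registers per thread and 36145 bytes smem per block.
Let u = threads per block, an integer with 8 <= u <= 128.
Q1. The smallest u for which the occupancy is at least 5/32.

Answer: u = 33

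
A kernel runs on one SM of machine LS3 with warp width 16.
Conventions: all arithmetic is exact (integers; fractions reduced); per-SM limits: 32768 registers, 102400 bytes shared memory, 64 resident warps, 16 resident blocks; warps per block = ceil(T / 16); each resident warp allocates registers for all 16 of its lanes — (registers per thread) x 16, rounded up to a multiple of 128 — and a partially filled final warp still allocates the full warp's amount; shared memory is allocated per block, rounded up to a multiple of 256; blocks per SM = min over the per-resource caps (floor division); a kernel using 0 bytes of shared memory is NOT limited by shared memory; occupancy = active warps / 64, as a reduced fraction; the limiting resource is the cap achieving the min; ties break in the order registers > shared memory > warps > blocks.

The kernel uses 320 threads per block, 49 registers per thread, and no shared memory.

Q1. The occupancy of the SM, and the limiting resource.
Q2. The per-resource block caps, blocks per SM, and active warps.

Answer: occupancy 5/16, limited by registers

registers: 1 block
shared memory: no limit (kernel uses none)
warps: 3 blocks
blocks: 16 blocks

Answer: 1 block, 20 active warps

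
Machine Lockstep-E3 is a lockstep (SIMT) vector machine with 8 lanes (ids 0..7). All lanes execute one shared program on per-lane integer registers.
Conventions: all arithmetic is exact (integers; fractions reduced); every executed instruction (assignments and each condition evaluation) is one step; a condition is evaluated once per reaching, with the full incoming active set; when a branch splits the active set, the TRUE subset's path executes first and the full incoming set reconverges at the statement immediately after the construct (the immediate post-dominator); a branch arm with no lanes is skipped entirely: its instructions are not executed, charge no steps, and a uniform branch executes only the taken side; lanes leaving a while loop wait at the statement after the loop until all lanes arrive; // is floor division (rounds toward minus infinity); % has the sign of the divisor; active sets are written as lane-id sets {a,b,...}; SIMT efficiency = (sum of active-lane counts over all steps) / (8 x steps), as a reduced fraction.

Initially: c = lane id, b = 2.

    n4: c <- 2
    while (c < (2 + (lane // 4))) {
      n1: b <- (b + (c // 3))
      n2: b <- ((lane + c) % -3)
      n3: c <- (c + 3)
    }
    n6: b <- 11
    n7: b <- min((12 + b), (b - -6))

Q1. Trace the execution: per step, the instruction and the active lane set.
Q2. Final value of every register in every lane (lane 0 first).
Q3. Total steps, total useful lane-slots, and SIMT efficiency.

step 0: c <- 2                       {0,1,2,3,4,5,6,7}
step 1: eval (c < (2 + (lane // 4))) {0,1,2,3,4,5,6,7}
step 2: b <- (b + (c // 3))          {4,5,6,7}
step 3: b <- ((lane + c) % -3)       {4,5,6,7}
step 4: c <- (c + 3)                 {4,5,6,7}
step 5: eval (c < (2 + (lane // 4))) {4,5,6,7}
step 6: b <- 11                      {0,1,2,3,4,5,6,7}
step 7: b <- min((12 + b), (b - -6)) {0,1,2,3,4,5,6,7}

Answer: 8 steps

c: 2,2,2,2,5,5,5,5
b: 17,17,17,17,17,17,17,17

steps = 8; useful = 48; efficiency = 48/64 = 3/4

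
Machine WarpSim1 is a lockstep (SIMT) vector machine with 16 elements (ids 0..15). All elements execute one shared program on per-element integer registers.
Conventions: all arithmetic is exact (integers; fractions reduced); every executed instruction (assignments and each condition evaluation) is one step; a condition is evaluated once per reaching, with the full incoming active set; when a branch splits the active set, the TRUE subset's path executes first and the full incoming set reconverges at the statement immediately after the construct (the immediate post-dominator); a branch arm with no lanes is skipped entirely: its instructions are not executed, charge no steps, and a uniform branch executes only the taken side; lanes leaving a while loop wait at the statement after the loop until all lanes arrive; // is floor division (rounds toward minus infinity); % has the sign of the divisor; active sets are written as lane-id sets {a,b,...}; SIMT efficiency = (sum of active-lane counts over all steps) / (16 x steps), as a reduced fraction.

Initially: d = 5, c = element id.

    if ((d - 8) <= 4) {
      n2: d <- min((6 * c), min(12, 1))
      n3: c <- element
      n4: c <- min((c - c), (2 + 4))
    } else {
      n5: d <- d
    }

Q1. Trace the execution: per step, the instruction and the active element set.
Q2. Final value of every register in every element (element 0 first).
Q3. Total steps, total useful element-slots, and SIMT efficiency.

step 0: eval ((d - 8) <= 4)          {0,1,2,3,4,5,6,7,8,9,10,11,12,13,14,15}
step 1: d <- min((6 * c), min(12, 1)) {0,1,2,3,4,5,6,7,8,9,10,11,12,13,14,15}
step 2: c <- element                 {0,1,2,3,4,5,6,7,8,9,10,11,12,13,14,15}
step 3: c <- min((c - c), (2 + 4))   {0,1,2,3,4,5,6,7,8,9,10,11,12,13,14,15}

Answer: 4 steps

d: 0,1,1,1,1,1,1,1,1,1,1,1,1,1,1,1
c: 0,0,0,0,0,0,0,0,0,0,0,0,0,0,0,0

steps = 4; useful = 64; efficiency = 64/64 = 1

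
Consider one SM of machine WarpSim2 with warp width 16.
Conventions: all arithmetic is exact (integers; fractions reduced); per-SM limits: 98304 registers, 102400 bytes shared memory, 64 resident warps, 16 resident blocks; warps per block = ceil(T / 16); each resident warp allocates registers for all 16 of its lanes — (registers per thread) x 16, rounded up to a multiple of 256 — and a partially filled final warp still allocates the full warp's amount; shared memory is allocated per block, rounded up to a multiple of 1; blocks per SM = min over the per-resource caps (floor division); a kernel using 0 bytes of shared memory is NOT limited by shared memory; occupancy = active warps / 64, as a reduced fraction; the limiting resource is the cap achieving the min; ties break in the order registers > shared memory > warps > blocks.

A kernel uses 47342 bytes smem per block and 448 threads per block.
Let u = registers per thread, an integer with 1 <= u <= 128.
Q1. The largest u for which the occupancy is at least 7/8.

Answer: u = 96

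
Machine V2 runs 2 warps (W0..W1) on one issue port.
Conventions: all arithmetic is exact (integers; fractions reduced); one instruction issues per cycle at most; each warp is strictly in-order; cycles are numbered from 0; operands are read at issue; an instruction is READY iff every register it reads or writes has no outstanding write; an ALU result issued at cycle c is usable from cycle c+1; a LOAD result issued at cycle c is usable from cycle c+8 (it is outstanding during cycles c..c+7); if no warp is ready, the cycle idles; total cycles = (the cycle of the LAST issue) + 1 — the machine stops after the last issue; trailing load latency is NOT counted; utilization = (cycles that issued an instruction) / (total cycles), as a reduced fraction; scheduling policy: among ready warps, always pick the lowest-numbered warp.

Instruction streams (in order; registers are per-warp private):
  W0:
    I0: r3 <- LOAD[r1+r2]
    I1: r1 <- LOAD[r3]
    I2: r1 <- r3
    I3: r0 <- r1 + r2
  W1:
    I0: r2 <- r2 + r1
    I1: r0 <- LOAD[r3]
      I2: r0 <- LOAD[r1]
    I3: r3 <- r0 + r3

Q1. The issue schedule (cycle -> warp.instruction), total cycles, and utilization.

cycle 0: W0.I0
cycle 1: W1.I0
cycle 2: W1.I1
cycle 3: idle
cycle 4: idle
cycle 5: idle
cycle 6: idle
cycle 7: idle
cycle 8: W0.I1
cycle 9: idle
cycle 10: W1.I2
cycle 11: idle
cycle 12: idle
cycle 13: idle
cycle 14: idle
cycle 15: idle
cycle 16: W0.I2
cycle 17: W0.I3
cycle 18: W1.I3

Answer: 19 cycles, utilization 8/19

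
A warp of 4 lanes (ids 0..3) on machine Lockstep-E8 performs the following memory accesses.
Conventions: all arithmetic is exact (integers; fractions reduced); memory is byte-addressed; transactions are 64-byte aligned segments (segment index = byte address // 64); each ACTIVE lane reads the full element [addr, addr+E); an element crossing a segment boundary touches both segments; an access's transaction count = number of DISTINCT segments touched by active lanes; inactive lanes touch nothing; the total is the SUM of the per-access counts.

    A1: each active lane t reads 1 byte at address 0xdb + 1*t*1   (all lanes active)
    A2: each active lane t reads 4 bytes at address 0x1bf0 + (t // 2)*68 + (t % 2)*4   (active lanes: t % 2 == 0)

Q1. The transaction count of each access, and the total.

A1: 1 transaction
A2: 2 transactions

Answer: 1,2; total 3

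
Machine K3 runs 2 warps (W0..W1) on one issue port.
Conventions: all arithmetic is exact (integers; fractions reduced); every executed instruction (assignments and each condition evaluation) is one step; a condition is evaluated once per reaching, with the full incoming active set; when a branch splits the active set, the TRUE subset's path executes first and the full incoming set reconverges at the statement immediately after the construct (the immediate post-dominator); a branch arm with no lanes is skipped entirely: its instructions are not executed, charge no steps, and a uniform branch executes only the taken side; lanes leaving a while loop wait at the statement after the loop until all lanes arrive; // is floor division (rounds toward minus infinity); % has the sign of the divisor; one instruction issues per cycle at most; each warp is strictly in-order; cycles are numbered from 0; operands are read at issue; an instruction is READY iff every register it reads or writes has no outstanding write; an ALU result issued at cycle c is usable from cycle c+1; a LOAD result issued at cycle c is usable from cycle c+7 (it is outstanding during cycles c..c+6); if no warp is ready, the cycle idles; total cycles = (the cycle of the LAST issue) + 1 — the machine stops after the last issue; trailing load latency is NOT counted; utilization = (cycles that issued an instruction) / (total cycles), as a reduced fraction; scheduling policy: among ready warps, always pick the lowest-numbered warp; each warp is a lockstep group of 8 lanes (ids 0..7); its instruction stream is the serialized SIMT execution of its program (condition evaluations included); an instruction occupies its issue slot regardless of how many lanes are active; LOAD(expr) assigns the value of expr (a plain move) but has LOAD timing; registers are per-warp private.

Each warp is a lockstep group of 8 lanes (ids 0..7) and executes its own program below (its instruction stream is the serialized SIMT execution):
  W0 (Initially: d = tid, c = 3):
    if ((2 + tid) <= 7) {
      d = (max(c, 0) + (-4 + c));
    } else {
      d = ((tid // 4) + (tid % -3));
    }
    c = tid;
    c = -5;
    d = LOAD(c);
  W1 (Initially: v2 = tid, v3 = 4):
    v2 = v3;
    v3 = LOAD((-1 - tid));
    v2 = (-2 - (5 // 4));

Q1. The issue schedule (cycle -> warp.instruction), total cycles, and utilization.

cycle 0: W0.I0
cycle 1: W0.I1
cycle 2: W0.I2
cycle 3: W0.I3
cycle 4: W0.I4
cycle 5: W0.I5
cycle 6: W1.I0
cycle 7: W1.I1
cycle 8: W1.I2

Answer: 9 cycles, utilization 1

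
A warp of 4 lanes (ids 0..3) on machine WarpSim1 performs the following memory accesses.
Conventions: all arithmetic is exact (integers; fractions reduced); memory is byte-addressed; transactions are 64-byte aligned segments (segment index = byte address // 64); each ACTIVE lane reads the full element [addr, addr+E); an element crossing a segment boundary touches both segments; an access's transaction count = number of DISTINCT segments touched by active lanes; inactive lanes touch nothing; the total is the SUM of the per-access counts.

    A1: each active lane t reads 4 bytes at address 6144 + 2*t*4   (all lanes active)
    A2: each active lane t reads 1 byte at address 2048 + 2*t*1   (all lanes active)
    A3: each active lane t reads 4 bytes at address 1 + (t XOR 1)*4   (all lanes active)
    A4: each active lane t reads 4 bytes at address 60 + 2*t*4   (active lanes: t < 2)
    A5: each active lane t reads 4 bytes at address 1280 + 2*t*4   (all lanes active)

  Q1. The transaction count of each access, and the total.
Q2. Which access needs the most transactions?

A1: 1 transaction
A2: 1 transaction
A3: 1 transaction
A4: 2 transactions
A5: 1 transaction

Answer: 1,1,1,2,1; total 6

Answer: A4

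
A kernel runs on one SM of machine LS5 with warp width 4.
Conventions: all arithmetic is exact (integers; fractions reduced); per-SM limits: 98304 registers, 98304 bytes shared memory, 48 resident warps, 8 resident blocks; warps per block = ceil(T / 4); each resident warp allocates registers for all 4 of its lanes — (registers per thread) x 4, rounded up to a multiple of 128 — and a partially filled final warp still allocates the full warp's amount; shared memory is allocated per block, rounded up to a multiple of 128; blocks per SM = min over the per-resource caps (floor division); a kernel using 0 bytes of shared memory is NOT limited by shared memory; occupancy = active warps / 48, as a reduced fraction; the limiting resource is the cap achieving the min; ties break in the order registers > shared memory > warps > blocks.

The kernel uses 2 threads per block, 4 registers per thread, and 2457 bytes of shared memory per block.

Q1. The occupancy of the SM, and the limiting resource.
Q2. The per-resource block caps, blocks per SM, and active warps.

Answer: occupancy 1/6, limited by blocks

registers: 768 blocks
shared memory: 38 blocks
warps: 48 blocks
blocks: 8 blocks

Answer: 8 blocks, 8 active warps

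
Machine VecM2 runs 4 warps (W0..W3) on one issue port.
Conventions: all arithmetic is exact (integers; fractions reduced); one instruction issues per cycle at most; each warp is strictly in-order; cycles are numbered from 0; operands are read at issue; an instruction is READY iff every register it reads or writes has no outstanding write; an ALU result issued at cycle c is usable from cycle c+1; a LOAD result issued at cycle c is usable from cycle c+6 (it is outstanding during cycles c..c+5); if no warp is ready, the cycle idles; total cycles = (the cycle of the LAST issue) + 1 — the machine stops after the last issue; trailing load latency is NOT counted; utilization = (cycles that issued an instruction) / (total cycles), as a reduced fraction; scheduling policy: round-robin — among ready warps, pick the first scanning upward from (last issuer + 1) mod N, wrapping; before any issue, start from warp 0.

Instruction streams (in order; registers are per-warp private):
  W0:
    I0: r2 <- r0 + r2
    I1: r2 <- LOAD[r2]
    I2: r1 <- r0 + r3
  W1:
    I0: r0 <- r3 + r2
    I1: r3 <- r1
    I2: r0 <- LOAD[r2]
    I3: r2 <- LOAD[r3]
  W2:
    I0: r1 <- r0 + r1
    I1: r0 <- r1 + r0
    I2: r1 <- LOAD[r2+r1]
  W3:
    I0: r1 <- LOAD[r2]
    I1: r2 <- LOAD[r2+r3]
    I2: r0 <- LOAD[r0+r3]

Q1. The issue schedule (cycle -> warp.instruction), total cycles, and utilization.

cycle 0: W0.I0
cycle 1: W1.I0
cycle 2: W2.I0
cycle 3: W3.I0
cycle 4: W0.I1
cycle 5: W1.I1
cycle 6: W2.I1
cycle 7: W3.I1
cycle 8: W0.I2
cycle 9: W1.I2
cycle 10: W2.I2
cycle 11: W3.I2
cycle 12: W1.I3

Answer: 13 cycles, utilization 1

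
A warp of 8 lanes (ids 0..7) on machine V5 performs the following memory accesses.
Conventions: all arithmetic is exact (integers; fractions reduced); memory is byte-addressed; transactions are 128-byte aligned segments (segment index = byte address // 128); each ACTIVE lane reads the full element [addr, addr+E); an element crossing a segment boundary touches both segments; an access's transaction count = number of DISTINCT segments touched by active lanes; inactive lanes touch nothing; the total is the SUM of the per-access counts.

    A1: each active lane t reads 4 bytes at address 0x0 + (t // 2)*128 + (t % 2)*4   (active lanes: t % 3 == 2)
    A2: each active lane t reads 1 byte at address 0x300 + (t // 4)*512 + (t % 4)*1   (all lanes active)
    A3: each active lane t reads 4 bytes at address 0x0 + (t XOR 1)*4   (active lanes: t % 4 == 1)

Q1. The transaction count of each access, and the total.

A1: 2 transactions
A2: 2 transactions
A3: 1 transaction

Answer: 2,2,1; total 5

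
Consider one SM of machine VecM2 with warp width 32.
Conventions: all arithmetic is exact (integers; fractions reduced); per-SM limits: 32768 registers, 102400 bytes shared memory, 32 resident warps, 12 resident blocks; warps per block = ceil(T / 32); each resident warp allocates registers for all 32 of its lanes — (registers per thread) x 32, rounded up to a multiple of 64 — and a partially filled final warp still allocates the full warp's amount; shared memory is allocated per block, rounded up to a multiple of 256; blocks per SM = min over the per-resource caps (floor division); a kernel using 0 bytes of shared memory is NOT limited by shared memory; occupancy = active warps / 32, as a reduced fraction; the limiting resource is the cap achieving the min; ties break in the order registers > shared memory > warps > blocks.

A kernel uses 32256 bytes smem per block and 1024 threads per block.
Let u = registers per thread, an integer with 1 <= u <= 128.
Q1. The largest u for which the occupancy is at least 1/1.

Answer: u = 32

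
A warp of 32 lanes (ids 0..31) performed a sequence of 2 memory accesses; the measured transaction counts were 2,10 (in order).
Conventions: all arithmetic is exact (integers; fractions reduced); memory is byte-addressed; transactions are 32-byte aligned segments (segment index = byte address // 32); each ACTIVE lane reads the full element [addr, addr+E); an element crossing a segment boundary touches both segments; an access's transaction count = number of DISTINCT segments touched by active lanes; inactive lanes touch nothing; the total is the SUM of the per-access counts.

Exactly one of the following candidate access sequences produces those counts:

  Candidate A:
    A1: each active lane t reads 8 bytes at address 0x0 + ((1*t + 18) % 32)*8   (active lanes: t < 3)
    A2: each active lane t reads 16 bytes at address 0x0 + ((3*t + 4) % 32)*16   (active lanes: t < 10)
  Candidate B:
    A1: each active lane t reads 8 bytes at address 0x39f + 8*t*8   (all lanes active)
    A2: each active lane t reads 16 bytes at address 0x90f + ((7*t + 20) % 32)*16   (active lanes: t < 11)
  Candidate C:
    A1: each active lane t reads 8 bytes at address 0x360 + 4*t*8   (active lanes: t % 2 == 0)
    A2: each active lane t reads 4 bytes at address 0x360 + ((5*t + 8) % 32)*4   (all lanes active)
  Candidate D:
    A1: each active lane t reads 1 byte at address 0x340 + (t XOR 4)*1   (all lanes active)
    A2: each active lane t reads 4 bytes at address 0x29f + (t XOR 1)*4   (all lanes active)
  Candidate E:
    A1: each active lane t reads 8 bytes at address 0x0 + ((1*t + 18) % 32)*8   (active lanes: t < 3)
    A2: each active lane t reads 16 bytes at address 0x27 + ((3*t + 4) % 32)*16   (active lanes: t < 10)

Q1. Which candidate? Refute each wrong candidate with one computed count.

B: A1 gives 64 transactions, not 2
C: A1 gives 16 transactions, not 2
D: A1 gives 1 transaction, not 2
E: A2 gives 15 transactions, not 10
A: all counts match (2,10)

Answer: A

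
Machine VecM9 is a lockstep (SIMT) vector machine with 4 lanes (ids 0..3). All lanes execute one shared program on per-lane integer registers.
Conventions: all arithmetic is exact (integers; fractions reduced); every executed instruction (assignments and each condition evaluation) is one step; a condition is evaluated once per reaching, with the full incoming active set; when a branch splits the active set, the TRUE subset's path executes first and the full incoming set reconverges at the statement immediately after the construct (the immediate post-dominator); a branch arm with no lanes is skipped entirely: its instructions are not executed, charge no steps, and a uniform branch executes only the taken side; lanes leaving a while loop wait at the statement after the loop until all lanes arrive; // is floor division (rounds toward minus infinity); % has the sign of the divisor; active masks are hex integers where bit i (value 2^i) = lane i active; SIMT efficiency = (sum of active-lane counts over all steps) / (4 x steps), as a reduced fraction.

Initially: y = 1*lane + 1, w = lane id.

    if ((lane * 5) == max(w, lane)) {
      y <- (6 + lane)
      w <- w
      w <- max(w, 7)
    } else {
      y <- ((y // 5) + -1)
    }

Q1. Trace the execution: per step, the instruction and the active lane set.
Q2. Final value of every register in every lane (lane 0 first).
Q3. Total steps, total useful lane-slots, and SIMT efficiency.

step 0: eval ((lane * 5) == max(w, lane)) 0xf
step 1: y <- (6 + lane)              0x1
step 2: w <- w                       0x1
step 3: w <- max(w, 7)               0x1
step 4: y <- ((y // 5) + -1)         0xe

Answer: 5 steps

y: 6,-1,-1,-1
w: 7,1,2,3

steps = 5; useful = 10; efficiency = 10/20 = 1/2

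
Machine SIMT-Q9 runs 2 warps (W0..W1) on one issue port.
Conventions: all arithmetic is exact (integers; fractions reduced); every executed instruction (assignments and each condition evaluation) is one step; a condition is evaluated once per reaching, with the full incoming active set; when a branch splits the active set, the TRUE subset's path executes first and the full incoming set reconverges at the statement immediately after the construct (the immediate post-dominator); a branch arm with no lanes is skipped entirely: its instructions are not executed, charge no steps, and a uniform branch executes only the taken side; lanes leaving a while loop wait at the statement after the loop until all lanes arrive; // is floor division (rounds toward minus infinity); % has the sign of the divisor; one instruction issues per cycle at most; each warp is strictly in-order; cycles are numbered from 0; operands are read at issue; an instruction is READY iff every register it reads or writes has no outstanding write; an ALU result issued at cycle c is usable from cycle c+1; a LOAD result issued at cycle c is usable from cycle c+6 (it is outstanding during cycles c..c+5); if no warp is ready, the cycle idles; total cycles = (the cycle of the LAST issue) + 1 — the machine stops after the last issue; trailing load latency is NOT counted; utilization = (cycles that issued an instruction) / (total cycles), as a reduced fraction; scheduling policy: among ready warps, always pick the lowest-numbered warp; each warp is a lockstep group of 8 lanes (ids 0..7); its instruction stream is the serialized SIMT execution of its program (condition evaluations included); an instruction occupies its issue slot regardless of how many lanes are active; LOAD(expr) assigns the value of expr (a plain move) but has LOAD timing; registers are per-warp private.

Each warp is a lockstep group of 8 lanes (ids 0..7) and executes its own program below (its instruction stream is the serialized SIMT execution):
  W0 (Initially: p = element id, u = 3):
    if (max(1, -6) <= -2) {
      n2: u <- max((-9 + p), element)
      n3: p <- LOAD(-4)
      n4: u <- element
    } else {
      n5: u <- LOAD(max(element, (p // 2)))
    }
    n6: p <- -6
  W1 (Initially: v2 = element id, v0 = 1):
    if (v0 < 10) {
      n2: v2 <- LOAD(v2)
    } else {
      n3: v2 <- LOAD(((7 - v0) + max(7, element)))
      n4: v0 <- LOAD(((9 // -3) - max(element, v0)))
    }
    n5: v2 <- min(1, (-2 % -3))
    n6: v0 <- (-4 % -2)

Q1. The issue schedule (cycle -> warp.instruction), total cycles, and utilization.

cycle 0: W0.I0
cycle 1: W0.I1
cycle 2: W0.I2
cycle 3: W1.I0
cycle 4: W1.I1
cycle 5: idle
cycle 6: idle
cycle 7: idle
cycle 8: idle
cycle 9: idle
cycle 10: W1.I2
cycle 11: W1.I3

Answer: 12 cycles, utilization 7/12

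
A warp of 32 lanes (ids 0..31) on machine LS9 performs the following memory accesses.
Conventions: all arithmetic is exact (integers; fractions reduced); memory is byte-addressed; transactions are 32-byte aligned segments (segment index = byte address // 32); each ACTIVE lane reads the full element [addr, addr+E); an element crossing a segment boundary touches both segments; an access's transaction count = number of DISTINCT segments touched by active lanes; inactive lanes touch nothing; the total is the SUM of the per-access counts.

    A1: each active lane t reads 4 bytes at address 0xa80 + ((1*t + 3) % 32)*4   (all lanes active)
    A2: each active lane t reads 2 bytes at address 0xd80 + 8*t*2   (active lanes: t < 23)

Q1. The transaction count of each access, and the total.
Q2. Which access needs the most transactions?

A1: 4 transactions
A2: 12 transactions

Answer: 4,12; total 16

Answer: A2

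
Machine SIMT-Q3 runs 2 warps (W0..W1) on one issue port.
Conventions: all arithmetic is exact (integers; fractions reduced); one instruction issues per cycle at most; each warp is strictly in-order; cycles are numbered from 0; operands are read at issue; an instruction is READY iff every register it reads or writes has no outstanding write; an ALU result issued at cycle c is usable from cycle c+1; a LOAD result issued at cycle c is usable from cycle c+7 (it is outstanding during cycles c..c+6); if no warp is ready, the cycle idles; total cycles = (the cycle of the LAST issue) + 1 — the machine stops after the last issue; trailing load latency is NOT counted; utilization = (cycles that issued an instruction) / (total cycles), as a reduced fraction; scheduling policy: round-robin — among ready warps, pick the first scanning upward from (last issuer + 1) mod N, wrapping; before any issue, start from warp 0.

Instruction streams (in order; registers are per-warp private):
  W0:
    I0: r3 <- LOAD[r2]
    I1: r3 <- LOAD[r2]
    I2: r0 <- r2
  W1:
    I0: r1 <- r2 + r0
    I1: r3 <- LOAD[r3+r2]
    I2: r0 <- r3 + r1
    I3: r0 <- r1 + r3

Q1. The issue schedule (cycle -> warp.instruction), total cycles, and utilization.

cycle 0: W0.I0
cycle 1: W1.I0
cycle 2: W1.I1
cycle 3: idle
cycle 4: idle
cycle 5: idle
cycle 6: idle
cycle 7: W0.I1
cycle 8: W0.I2
cycle 9: W1.I2
cycle 10: W1.I3

Answer: 11 cycles, utilization 7/11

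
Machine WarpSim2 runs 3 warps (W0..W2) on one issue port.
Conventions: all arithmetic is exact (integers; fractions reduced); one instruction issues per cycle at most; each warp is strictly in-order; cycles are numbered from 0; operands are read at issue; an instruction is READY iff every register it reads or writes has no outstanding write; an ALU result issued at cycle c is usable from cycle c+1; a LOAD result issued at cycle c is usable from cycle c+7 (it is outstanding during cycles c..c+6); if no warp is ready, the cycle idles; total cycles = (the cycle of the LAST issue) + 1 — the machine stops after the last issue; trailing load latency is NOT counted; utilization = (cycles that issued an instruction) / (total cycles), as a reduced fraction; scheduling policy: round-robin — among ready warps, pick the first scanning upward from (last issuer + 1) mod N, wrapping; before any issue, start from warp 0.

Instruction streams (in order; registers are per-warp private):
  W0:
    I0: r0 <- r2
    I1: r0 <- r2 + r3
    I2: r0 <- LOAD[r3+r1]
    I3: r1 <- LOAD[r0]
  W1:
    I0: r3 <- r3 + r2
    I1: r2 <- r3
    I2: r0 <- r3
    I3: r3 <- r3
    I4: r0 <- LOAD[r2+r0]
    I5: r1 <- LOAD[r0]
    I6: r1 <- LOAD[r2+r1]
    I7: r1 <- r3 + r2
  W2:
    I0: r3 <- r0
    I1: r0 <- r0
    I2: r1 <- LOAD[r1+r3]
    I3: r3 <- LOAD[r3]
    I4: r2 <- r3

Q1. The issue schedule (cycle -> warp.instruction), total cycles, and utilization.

cycle 0: W0.I0
cycle 1: W1.I0
cycle 2: W2.I0
cycle 3: W0.I1
cycle 4: W1.I1
cycle 5: W2.I1
cycle 6: W0.I2
cycle 7: W1.I2
cycle 8: W2.I2
cycle 9: W1.I3
cycle 10: W2.I3
cycle 11: W1.I4
cycle 12: idle
cycle 13: W0.I3
cycle 14: idle
cycle 15: idle
cycle 16: idle
cycle 17: W2.I4
cycle 18: W1.I5
cycle 19: idle
cycle 20: idle
cycle 21: idle
cycle 22: idle
cycle 23: idle
cycle 24: idle
cycle 25: W1.I6
cycle 26: idle
cycle 27: idle
cycle 28: idle
cycle 29: idle
cycle 30: idle
cycle 31: idle
cycle 32: W1.I7

Answer: 33 cycles, utilization 17/33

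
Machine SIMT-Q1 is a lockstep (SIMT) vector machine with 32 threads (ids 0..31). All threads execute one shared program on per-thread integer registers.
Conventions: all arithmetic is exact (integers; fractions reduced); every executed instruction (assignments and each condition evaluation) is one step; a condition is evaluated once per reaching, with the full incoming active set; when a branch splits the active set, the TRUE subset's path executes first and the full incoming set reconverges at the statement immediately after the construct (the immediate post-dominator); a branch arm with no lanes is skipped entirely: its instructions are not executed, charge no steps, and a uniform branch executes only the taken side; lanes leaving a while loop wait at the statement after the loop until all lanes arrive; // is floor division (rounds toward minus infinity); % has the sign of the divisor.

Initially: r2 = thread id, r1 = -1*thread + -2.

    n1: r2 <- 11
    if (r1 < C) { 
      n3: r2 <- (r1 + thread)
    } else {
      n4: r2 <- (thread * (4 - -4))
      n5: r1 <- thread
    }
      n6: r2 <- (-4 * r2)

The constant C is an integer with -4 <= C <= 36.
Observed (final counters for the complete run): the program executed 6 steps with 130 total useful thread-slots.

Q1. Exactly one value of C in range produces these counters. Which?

Answer: C = -3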